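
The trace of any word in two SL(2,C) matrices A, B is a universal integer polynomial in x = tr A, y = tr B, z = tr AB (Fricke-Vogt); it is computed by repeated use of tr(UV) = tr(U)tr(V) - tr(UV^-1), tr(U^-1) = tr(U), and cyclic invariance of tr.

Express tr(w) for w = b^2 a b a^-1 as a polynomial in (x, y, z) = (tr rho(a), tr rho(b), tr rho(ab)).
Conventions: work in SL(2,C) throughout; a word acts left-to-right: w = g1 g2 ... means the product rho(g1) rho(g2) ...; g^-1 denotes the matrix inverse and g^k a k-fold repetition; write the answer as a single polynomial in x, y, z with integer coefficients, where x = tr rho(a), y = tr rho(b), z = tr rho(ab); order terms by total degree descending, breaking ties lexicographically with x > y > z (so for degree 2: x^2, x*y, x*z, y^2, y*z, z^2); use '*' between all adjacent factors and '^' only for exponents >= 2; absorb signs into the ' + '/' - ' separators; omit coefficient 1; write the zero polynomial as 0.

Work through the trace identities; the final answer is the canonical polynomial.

x*y^2*z - x^2*y - y*z^2 + y

trace(a b^2) = trace(b) * trace(a b) - trace(a)  (reduce the b square) = y*z - x
trace(b^2 a b) = trace(b) * trace(a b^2) - trace(a b)  (reduce the b square) = y^2*z - x*y - z
trace(a b a b) = trace(b a) * trace(b a) - trace(1)  (split on b) = z^2 - 2
trace(a b a) = trace(a) * trace(b a) - trace(b)  (reduce the a square) = x*z - y
trace(b^2 a b a) = trace(b) * trace(a b a b) - trace(a b a)  (reduce the b square) = y*z^2 - x*z - y
trace(b^2 a b a^-1) = trace(b^2 a b) * trace(a) - trace(b^2 a b a)  (eliminate a^-1) = x*y^2*z - x^2*y - y*z^2 + y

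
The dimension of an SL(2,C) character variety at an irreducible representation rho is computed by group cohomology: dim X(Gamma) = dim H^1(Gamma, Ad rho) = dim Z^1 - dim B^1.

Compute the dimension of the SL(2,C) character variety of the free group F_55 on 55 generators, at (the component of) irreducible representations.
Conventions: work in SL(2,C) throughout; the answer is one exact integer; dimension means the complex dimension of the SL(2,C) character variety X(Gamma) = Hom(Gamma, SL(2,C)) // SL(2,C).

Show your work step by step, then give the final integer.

162

The free group F_55: 55 generators, no relators.
A cocycle picks one sl_2 vector per generator freely, giving dim Z^1 = 3*55 = 165.
At an irreducible rho the centralizer of the image in sl_2 is 0, so the coboundary map sl_2 -> Z^1 is injective: dim B^1 = 3.
dim X = dim H^1 = dim Z^1 - dim B^1 = 165 - 3 = 162.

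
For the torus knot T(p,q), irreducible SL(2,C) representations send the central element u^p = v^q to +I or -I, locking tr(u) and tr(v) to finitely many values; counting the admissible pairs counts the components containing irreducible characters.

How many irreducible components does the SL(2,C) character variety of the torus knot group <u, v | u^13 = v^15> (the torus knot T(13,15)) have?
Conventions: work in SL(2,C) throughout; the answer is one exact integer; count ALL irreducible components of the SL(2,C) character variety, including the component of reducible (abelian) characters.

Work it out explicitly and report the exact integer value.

In the torus knot group T(13,15), u^13 = v^15 is central, so an irreducible representation sends it to +I or -I (Schur).
On an irreducible component, tr(u) is locked at 2*cos(pi*alpha/13) for some alpha in 1..12, and tr(v) at 2*cos(pi*beta/15) for some beta in 1..14.
Consistency of u^13 = (-1)^alpha I with v^15 = (-1)^beta I forces alpha = beta (mod 2).
Enumerate parity-matched pairs: 6*7 odd-odd plus 6*7 even-even gives 84.
components with irreducible characters: 84; plus the single component of reducible (abelian) characters: total 85.

85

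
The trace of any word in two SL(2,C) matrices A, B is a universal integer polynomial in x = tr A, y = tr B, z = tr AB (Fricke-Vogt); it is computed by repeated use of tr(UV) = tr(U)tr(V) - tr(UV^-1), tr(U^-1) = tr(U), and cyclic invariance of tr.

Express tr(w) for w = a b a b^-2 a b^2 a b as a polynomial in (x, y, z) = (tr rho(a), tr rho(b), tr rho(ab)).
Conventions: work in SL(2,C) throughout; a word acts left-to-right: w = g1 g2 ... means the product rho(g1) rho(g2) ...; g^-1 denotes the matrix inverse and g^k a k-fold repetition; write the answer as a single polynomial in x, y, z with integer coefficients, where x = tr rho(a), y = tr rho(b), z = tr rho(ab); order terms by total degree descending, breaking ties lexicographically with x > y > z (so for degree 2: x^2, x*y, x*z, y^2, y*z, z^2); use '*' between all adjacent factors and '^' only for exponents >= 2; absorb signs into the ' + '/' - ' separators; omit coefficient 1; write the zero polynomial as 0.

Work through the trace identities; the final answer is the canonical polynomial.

so trace(b a b a) = trace(a b) trace(a b) - trace(1)   [split at repeated a] = z^2 - 2
reduce: trace(a b a b a b) = trace(b a) trace(b a b a) - trace(b^-1 a^-1)   [split at repeated b] = z^3 - 3*z
so trace(b a b) = trace(b) trace(a b) - trace(a) = y*z - x
trace(a b a b a) = trace(a) trace(b a b a) - trace(b a b) = x*z^2 - y*z - x
reduce: trace(b^2 a b a b a) = trace(b) trace(a b a b a b) - trace(a b a b a) = y*z^3 - x*z^2 - 2*y*z + x
trace(a b a) = trace(a) trace(b a) - trace(b) = x*z - y
trace(a b a b^2) = trace(b) trace(a b a b) - trace(a b a) = y*z^2 - x*z - y
so trace(b^2 a b a b) = trace(b) trace(a b a b^2) - trace(a b a b) = y^2*z^2 - x*y*z - y^2 - z^2 + 2
so trace(a b^2 a b a b a) = trace(a) trace(b^2 a b a b a) - trace(b^2 a b a b) = x*y*z^3 - x^2*z^2 - y^2*z^2 - x*y*z + x^2 + y^2 + z^2 - 2
so trace(a b a b a b a b) = trace(a b) trace(a b a b a b) - trace(a^-1 b^-1 a^-1 b^-1)   [split at repeated a] = z^4 - 4*z^2 + 2
trace(a b a b a b a) = trace(a) trace(b a b a b a) - trace(b a b a b) = x*z^3 - y*z^2 - 2*x*z + y
trace(a b^2 a b a b a b) = trace(b) trace(a b a b a b a b) - trace(a b a b a b a) = y*z^4 - x*z^3 - 3*y*z^2 + 2*x*z + y
trace(a b^2 a b a b a b^-1) = trace(a b^2 a b a b a) trace(b) - trace(a b^2 a b a b a b) = x*y^2*z^3 - x^2*y*z^2 - y^3*z^2 - y*z^4 - x*y^2*z + x*z^3 + x^2*y + y^3 + 4*y*z^2 - 2*x*z - 3*y
so trace(a b a b^-2 a b^2 a b) = trace(a b^2 a b a b a b^-1) trace(b) - trace(a b^2 a b a b a) = x*y^3*z^3 - x^2*y^2*z^2 - y^4*z^2 - y^2*z^4 - x*y^3*z + x^2*y^2 + x^2*z^2 + y^4 + 5*y^2*z^2 - x*y*z - x^2 - 4*y^2 - z^2 + 2

x*y^3*z^3 - x^2*y^2*z^2 - y^4*z^2 - y^2*z^4 - x*y^3*z + x^2*y^2 + x^2*z^2 + y^4 + 5*y^2*z^2 - x*y*z - x^2 - 4*y^2 - z^2 + 2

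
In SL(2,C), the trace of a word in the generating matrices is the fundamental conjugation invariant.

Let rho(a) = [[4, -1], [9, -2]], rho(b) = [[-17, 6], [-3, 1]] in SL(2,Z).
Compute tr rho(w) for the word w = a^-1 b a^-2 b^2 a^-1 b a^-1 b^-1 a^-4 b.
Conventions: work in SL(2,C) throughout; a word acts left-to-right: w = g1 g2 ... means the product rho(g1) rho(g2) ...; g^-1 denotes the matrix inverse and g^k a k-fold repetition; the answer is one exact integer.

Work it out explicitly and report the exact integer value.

rho(a^-1) = [[-2, 1], [-9, 4]]
... * rho(b) = [[-17, 6], [-3, 1]]  ->  [[31, -11], [141, -50]]
... * rho(a^-1) = [[-2, 1], [-9, 4]]  ->  [[37, -13], [168, -59]]
... * rho(a^-1) = [[-2, 1], [-9, 4]]  ->  [[43, -15], [195, -68]]
... * rho(b) = [[-17, 6], [-3, 1]]  ->  [[-686, 243], [-3111, 1102]]
... * rho(b) = [[-17, 6], [-3, 1]]  ->  [[10933, -3873], [49581, -17564]]
... * rho(a^-1) = [[-2, 1], [-9, 4]]  ->  [[12991, -4559], [58914, -20675]]
... * rho(b) = [[-17, 6], [-3, 1]]  ->  [[-207170, 73387], [-939513, 332809]]
... * rho(a^-1) = [[-2, 1], [-9, 4]]  ->  [[-246143, 86378], [-1116255, 391723]]
... * rho(b^-1) = [[1, -6], [3, -17]]  ->  [[12991, 8432], [58914, 38239]]
... * rho(a^-1) = [[-2, 1], [-9, 4]]  ->  [[-101870, 46719], [-461979, 211870]]
... * rho(a^-1) = [[-2, 1], [-9, 4]]  ->  [[-216731, 85006], [-982872, 385501]]
... * rho(a^-1) = [[-2, 1], [-9, 4]]  ->  [[-331592, 123293], [-1503765, 559132]]
... * rho(a^-1) = [[-2, 1], [-9, 4]]  ->  [[-446453, 161580], [-2024658, 732763]]
... * rho(b) = [[-17, 6], [-3, 1]]  ->  [[7104961, -2517138], [32220897, -11415185]]
tr = 7104961 + -11415185 = -4310224

-4310224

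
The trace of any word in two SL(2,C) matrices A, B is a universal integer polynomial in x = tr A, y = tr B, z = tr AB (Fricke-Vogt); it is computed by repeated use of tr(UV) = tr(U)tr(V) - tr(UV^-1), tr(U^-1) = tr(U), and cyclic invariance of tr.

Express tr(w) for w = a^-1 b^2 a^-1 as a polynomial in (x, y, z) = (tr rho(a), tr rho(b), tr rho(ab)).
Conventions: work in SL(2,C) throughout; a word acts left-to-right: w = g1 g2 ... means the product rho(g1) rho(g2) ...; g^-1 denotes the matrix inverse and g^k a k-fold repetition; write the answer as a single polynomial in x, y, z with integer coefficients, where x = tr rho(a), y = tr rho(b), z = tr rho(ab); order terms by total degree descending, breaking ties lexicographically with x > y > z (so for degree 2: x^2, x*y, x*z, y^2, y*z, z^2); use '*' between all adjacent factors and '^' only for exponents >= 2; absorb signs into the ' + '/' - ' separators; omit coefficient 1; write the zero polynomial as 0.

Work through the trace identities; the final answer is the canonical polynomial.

next, tr(b^2) = tr(b) * tr(b) - tr(1) = y^2 - 2
next, tr(b^2 a) = tr(b) * tr(a b) - tr(a) = y*z - x
tr(a^-1 b^2) = tr(b^2) * tr(a) - tr(b^2 a) = x*y^2 - y*z - x
and tr(a^-1 b^2 a^-1) = tr(a^-1 b^2) * tr(a) - tr(a^-1 b^2 a) = x^2*y^2 - x*y*z - x^2 - y^2 + 2

x^2*y^2 - x*y*z - x^2 - y^2 + 2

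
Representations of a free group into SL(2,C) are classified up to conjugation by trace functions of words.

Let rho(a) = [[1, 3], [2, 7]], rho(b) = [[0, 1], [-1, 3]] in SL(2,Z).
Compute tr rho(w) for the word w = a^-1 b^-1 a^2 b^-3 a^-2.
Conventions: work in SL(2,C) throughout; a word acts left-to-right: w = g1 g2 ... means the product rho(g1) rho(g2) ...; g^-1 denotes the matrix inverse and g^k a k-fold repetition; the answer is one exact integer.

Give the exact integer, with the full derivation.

rho(a^-1) = [[7, -3], [-2, 1]]
... * rho(b^-1) = [[3, -1], [1, 0]]  ->  [[18, -7], [-5, 2]]
... * rho(a) = [[1, 3], [2, 7]]  ->  [[4, 5], [-1, -1]]
... * rho(a) = [[1, 3], [2, 7]]  ->  [[14, 47], [-3, -10]]
... * rho(b^-1) = [[3, -1], [1, 0]]  ->  [[89, -14], [-19, 3]]
... * rho(b^-1) = [[3, -1], [1, 0]]  ->  [[253, -89], [-54, 19]]
... * rho(b^-1) = [[3, -1], [1, 0]]  ->  [[670, -253], [-143, 54]]
... * rho(a^-1) = [[7, -3], [-2, 1]]  ->  [[5196, -2263], [-1109, 483]]
... * rho(a^-1) = [[7, -3], [-2, 1]]  ->  [[40898, -17851], [-8729, 3810]]
tr = 40898 + 3810 = 44708

44708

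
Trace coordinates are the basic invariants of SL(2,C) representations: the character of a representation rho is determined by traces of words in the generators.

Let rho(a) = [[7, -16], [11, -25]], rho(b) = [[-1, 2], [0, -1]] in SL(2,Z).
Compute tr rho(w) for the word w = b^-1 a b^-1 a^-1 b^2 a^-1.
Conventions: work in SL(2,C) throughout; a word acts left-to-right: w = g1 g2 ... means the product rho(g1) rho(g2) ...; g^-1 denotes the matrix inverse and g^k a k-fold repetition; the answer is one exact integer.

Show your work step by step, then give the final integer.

-12602

rho(b^-1) = [[-1, -2], [0, -1]]
... * rho(a) = [[7, -16], [11, -25]]  ->  [[-29, 66], [-11, 25]]
... * rho(b^-1) = [[-1, -2], [0, -1]]  ->  [[29, -8], [11, -3]]
... * rho(a^-1) = [[-25, 16], [-11, 7]]  ->  [[-637, 408], [-242, 155]]
... * rho(b) = [[-1, 2], [0, -1]]  ->  [[637, -1682], [242, -639]]
... * rho(b) = [[-1, 2], [0, -1]]  ->  [[-637, 2956], [-242, 1123]]
... * rho(a^-1) = [[-25, 16], [-11, 7]]  ->  [[-16591, 10500], [-6303, 3989]]
tr = -16591 + 3989 = -12602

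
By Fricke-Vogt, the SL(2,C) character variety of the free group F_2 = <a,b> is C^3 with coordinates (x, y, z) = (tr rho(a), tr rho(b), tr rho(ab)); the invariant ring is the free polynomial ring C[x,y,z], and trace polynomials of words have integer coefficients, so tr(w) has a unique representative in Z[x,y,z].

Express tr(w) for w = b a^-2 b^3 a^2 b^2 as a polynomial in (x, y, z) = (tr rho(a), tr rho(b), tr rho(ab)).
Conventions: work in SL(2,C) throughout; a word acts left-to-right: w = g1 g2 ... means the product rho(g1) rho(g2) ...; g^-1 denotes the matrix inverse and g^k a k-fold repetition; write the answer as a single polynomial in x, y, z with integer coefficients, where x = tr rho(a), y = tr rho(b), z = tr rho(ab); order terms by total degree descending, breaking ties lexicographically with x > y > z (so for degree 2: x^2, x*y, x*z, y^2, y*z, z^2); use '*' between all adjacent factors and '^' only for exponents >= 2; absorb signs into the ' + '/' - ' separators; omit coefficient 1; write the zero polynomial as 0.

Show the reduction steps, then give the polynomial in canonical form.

x^3*y^5*z - x^4*y^4 - x^2*y^6 - x^2*y^4*z^2 - 2*x^3*y^3*z + 2*x^4*y^2 + 6*x^2*y^4 + 2*x^2*y^2*z^2 + y^6 + x^3*y*z - x^4 - 9*x^2*y^2 - x^2*z^2 - 6*y^4 + 4*x^2 + 9*y^2 - 2

tr(a b^2) = tr(b) * tr(a b) - tr(a)   [square of b] = y*z - x
tr(b^3 a) = tr(b) * tr(a b^2) - tr(a b)   [square of b] = y^2*z - x*y - z
tr(b^2) = tr(b) * tr(b) - tr(1)   [square of b] = y^2 - 2
tr(b^3) = tr(b) * tr(b^2) - tr(b)   [square of b] = y^3 - 3*y
tr(b a^2 b^2) = tr(a) * tr(b^3 a) - tr(b^3)   [square of a] = x*y^2*z - x^2*y - y^3 - x*z + 3*y
tr(b a^2 b) = tr(a) * tr(b^2 a) - tr(b^2)   [square of a] = x*y*z - x^2 - y^2 + 2
tr(b a^2 b^3) = tr(b) * tr(b a^2 b^2) - tr(b a^2 b)   [square of b] = x*y^3*z - x^2*y^2 - y^4 - 2*x*y*z + x^2 + 4*y^2 - 2
tr(b^3 a^2 b^2) = tr(b) * tr(b a^2 b^3) - tr(b a^2 b^2)   [square of b] = x*y^4*z - x^2*y^3 - y^5 - 3*x*y^2*z + 2*x^2*y + 5*y^3 + x*z - 5*y
tr(b^3 a^2 b^3) = tr(b) * tr(b^3 a^2 b^2) - tr(b^3 a^2 b)   [square of b] = x*y^5*z - x^2*y^4 - y^6 - 4*x*y^3*z + 3*x^2*y^2 + 6*y^4 + 3*x*y*z - x^2 - 9*y^2 + 2
tr(a b a b) = tr(b a) * tr(b a) - tr(1)   [split at a repeated b] = z^2 - 2
tr(a b a) = tr(a) * tr(b a) - tr(b)   [square of a] = x*z - y
tr(b a b^2 a) = tr(b) * tr(a b a b) - tr(a b a)   [square of b] = y*z^2 - x*z - y
tr(a b^2 a^2 b) = tr(a) * tr(b a b^2 a) - tr(b a b^2)   [square of a] = x*y*z^2 - x^2*z - y^2*z + z
tr(a b^2 a^2) = tr(a) * tr(a b^2 a) - tr(a b^2)   [square of a] = x^2*y*z - x^3 - x*y^2 - y*z + 3*x
tr(a^2 b^2 a b^2) = tr(b) * tr(a b^2 a^2 b) - tr(a b^2 a^2)   [square of b] = x*y^2*z^2 - 2*x^2*y*z - y^3*z + x^3 + x*y^2 + 2*y*z - 3*x
tr(a b a^2 b) = tr(a) * tr(b a b a) - tr(b a b)   [square of a] = x*z^2 - y*z - x
tr(a b a^2) = tr(a) * tr(a b a) - tr(a b)   [square of a] = x^2*z - x*y - z
tr(a^2 b^2 a b) = tr(b) * tr(a b a^2 b) - tr(a b a^2)   [square of b] = x*y*z^2 - x^2*z - y^2*z + z
tr(a b^3 a^2 b^2) = tr(b) * tr(a^2 b^2 a b^2) - tr(a^2 b^2 a b)   [square of b] = x*y^3*z^2 - 2*x^2*y^2*z - y^4*z + x^3*y + x*y^3 - x*y*z^2 + x^2*z + 3*y^2*z - 3*x*y - z
tr(a b^3 a^2 b) = tr(b) * tr(b a^2 b a b) - tr(b a^2 b a)   [square of b] = x*y^2*z^2 - x^2*y*z - y^3*z - x*z^2 + 2*y*z + x
tr(b^3 a^2 b^3 a) = tr(b) * tr(a b^3 a^2 b^2) - tr(a b^3 a^2 b)   [square of b] = x*y^4*z^2 - 2*x^2*y^3*z - y^5*z + x^3*y^2 + x*y^4 - 2*x*y^2*z^2 + 2*x^2*y*z + 4*y^3*z - 3*x*y^2 + x*z^2 - 3*y*z - x
tr(a^-1 b^3 a^2 b^3) = tr(b^3 a^2 b^3) * tr(a) - tr(b^3 a^2 b^3 a)   [inverse elimination on a] = x^2*y^5*z - x^3*y^4 - x*y^6 - x*y^4*z^2 - 2*x^2*y^3*z + y^5*z + 2*x^3*y^2 + 5*x*y^4 + 2*x*y^2*z^2 + x^2*y*z - 4*y^3*z - x^3 - 6*x*y^2 - x*z^2 + 3*y*z + 3*x
tr(b a^-2 b^3 a^2 b^2) = tr(a^-1 b^3 a^2 b^3) * tr(a) - tr(a^-1 b^3 a^2 b^3 a)   [inverse elimination on a] = x^3*y^5*z - x^4*y^4 - x^2*y^6 - x^2*y^4*z^2 - 2*x^3*y^3*z + 2*x^4*y^2 + 6*x^2*y^4 + 2*x^2*y^2*z^2 + y^6 + x^3*y*z - x^4 - 9*x^2*y^2 - x^2*z^2 - 6*y^4 + 4*x^2 + 9*y^2 - 2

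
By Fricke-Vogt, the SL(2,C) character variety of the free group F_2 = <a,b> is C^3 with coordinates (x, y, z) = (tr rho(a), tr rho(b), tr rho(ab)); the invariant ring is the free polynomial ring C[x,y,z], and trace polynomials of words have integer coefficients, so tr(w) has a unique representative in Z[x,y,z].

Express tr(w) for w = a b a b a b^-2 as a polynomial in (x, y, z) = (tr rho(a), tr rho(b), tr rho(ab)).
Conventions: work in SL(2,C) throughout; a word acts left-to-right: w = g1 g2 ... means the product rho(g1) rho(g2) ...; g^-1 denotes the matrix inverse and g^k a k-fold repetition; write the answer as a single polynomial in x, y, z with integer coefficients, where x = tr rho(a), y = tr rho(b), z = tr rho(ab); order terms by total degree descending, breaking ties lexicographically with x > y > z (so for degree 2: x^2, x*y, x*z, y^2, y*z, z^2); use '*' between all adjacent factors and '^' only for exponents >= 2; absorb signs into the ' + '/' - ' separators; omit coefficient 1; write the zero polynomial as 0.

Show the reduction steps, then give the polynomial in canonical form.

tr(b a b a) = tr(b a) * tr(b a) - tr(1) = z^2 - 2
use: tr(b a b) = tr(b) * tr(a b) - tr(a) = y*z - x
tr(a b a b a) = tr(a) * tr(b a b a) - tr(b a b) = x*z^2 - y*z - x
use: tr(a b a b a b) = tr(b a b a) * tr(b a) - tr(a b) = z^3 - 3*z
apply: tr(a b a b a b^-1) = tr(a b a b a) * tr(b) - tr(a b a b a b) = x*y*z^2 - y^2*z - z^3 - x*y + 3*z
tr(a b a b a b^-2) = tr(a b a b a b^-1) * tr(b) - tr(a b a b a) = x*y^2*z^2 - y^3*z - y*z^3 - x*y^2 - x*z^2 + 4*y*z + x

x*y^2*z^2 - y^3*z - y*z^3 - x*y^2 - x*z^2 + 4*y*z + x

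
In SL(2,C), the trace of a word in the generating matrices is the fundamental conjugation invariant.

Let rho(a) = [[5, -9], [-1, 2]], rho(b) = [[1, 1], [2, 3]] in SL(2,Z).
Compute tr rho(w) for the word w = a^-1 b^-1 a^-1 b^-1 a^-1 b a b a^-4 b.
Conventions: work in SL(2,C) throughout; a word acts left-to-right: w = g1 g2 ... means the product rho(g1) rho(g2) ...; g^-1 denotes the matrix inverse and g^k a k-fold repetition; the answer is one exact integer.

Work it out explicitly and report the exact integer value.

rho(a^-1) = [[2, 9], [1, 5]]
... * rho(b^-1) = [[3, -1], [-2, 1]]  ->  [[-12, 7], [-7, 4]]
... * rho(a^-1) = [[2, 9], [1, 5]]  ->  [[-17, -73], [-10, -43]]
... * rho(b^-1) = [[3, -1], [-2, 1]]  ->  [[95, -56], [56, -33]]
... * rho(a^-1) = [[2, 9], [1, 5]]  ->  [[134, 575], [79, 339]]
... * rho(b) = [[1, 1], [2, 3]]  ->  [[1284, 1859], [757, 1096]]
... * rho(a) = [[5, -9], [-1, 2]]  ->  [[4561, -7838], [2689, -4621]]
... * rho(b) = [[1, 1], [2, 3]]  ->  [[-11115, -18953], [-6553, -11174]]
... * rho(a^-1) = [[2, 9], [1, 5]]  ->  [[-41183, -194800], [-24280, -114847]]
... * rho(a^-1) = [[2, 9], [1, 5]]  ->  [[-277166, -1344647], [-163407, -792755]]
... * rho(a^-1) = [[2, 9], [1, 5]]  ->  [[-1898979, -9217729], [-1119569, -5434438]]
... * rho(a^-1) = [[2, 9], [1, 5]]  ->  [[-13015687, -63179456], [-7673576, -37248311]]
... * rho(b) = [[1, 1], [2, 3]]  ->  [[-139374599, -202554055], [-82170198, -119418509]]
tr = -139374599 + -119418509 = -258793108

-258793108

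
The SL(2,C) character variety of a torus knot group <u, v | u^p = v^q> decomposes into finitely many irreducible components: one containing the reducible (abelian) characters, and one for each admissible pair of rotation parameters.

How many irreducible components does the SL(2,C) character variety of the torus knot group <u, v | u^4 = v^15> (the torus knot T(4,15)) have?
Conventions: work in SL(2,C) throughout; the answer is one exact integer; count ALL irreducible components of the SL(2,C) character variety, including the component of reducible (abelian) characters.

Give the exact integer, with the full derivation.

For T(4,15): irreducibility forces the central element u^4 = v^15 to one of +I, -I.
So on each irreducible component the traces are pinned: tr(u) = 2*cos(pi*alpha/4) with 1 <= alpha <= 3, tr(v) = 2*cos(pi*beta/15) with 1 <= beta <= 14.
Consistency of u^4 = (-1)^alpha I with v^15 = (-1)^beta I forces alpha = beta (mod 2).
Enumerate parity-matched pairs: 2*7 odd-odd plus 1*7 even-even gives 21.
That is 21 components of irreducible characters, and with the reducible (abelian) component the total is 22.

22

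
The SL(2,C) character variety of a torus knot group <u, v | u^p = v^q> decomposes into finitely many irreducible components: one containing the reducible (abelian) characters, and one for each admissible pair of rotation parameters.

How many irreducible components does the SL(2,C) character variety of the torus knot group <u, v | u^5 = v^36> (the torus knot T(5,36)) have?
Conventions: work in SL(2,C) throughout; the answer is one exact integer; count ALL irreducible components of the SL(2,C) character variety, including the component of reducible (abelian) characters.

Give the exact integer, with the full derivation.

In the torus knot group T(5,36), u^5 = v^36 is central, so an irreducible representation sends it to +I or -I (Schur).
This locks tr(u) to 2*cos(pi*alpha/5), alpha in 1..4, and tr(v) to 2*cos(pi*beta/36), beta in 1..35, on each component of irreducible characters.
The two central values (-1)^alpha I and (-1)^beta I must be the same matrix, so alpha and beta share a parity.
Enumerate parity-matched pairs: 2*18 odd-odd plus 2*17 even-even gives 70.
Total: 70 irreducible-character components + 1 reducible (abelian) component = 71.

71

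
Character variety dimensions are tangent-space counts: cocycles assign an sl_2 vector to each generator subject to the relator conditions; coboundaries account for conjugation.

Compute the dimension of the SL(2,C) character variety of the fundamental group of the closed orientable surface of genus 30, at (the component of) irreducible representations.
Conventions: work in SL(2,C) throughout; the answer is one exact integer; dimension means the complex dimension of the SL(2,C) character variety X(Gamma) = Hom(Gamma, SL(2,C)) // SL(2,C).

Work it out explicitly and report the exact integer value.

Gamma = pi_1(Sigma_30) = < a_1, b_1, ..., a_30, b_30 | prod [a_i, b_i] > has 2g = 60 generators and 1 relator.
Unconstrained cocycle data is one sl_2 vector per generator (180 dimensions), cut by the relator condition d_2(z) = 0.
H^2 = coker(d_2) is dual to H^0 = 0 at irreducible rho (Poincare duality), so d_2 is onto: dim Z^1 = 177.
Coboundaries contribute dim B^1 = 3 (injective at irreducible rho).
dim X = dim H^1 = 177 - 3 = 174.

174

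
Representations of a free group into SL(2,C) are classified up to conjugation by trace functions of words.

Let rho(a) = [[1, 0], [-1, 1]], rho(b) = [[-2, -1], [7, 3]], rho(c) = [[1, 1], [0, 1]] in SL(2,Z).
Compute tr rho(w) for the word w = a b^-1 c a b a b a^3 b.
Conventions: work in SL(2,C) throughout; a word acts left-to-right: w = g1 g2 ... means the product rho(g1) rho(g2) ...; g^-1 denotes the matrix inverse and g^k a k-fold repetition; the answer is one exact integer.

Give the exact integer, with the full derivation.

rho(a) = [[1, 0], [-1, 1]]
... * rho(b^-1) = [[3, 1], [-7, -2]]  ->  [[3, 1], [-10, -3]]
... * rho(c) = [[1, 1], [0, 1]]  ->  [[3, 4], [-10, -13]]
... * rho(a) = [[1, 0], [-1, 1]]  ->  [[-1, 4], [3, -13]]
... * rho(b) = [[-2, -1], [7, 3]]  ->  [[30, 13], [-97, -42]]
... * rho(a) = [[1, 0], [-1, 1]]  ->  [[17, 13], [-55, -42]]
... * rho(b) = [[-2, -1], [7, 3]]  ->  [[57, 22], [-184, -71]]
... * rho(a) = [[1, 0], [-1, 1]]  ->  [[35, 22], [-113, -71]]
... * rho(a) = [[1, 0], [-1, 1]]  ->  [[13, 22], [-42, -71]]
... * rho(a) = [[1, 0], [-1, 1]]  ->  [[-9, 22], [29, -71]]
... * rho(b) = [[-2, -1], [7, 3]]  ->  [[172, 75], [-555, -242]]
tr = 172 + -242 = -70

-70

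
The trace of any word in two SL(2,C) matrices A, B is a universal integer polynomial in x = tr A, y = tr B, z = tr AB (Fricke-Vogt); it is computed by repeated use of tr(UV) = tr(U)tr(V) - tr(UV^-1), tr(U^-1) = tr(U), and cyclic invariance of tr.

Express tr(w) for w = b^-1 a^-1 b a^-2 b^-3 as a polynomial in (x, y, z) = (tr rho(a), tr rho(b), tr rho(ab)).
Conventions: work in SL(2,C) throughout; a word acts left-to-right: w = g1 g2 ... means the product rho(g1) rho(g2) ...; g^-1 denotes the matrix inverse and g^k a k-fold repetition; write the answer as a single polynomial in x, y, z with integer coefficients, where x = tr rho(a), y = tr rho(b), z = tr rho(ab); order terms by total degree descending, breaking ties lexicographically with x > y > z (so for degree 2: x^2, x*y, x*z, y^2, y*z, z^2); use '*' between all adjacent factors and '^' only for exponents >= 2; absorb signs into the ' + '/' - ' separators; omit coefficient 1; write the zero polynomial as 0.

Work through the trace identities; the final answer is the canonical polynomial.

trace(b^-1) = trace(b) = y
so trace(b^-2) = trace(b^-1)*trace(b) - trace(1)   [inverse elimination on b] = y^2 - 2
trace(b^-1 a) = trace(a)*trace(b) - trace(a b)   [inverse elimination on b] = x*y - z
trace(b^-2 a) = trace(b^-1 a)*trace(b) - trace(b^-1 a b)   [inverse elimination on b] = x*y^2 - y*z - x
reduce: trace(a^-1 b^-2) = trace(b^-2)*trace(a) - trace(b^-2 a)   [inverse elimination on a] = y*z - x
trace(a^-2 b^-2) = trace(a^-1 b^-2)*trace(a) - trace(a^-1 b^-2 a)   [inverse elimination on a] = x*y*z - x^2 - y^2 + 2
trace(a^-2 b^-1) = trace(b^-1 a^-1)*trace(a) - trace(b^-1)   [inverse elimination on a] = x*z - y
trace(a^-2 b^-3) = trace(a^-2 b^-2)*trace(b) - trace(a^-2 b^-1)   [inverse elimination on b] = x*y^2*z - x^2*y - y^3 - x*z + 3*y
reduce: trace(a b a b) = trace(b a)*trace(b a) - trace(1)   [split at a repeated b] = z^2 - 2
trace(a b a b^-1) = trace(a b a)*trace(b) - trace(a b a b)   [inverse elimination on b] = x*y*z - y^2 - z^2 + 2
so trace(a b a b^-2) = trace(a b a b^-1)*trace(b) - trace(a b a)   [inverse elimination on b] = x*y^2*z - y^3 - y*z^2 - x*z + 3*y
reduce: trace(b^-3 a b a) = trace(a b a b^-2)*trace(b) - trace(a b a b^-1)   [inverse elimination on b] = x*y^3*z - y^4 - y^2*z^2 - 2*x*y*z + 4*y^2 + z^2 - 2
trace(a b a^-1 b^-3) = trace(b^-3 a b)*trace(a) - trace(b^-3 a b a)   [inverse elimination on a] = -x*y^3*z + x^2*y^2 + y^4 + y^2*z^2 + x*y*z - x^2 - 4*y^2 - z^2 + 2
trace(a b a^-1 b^-2) = trace(b^-2 a b)*trace(a) - trace(b^-2 a b a)   [inverse elimination on a] = -x*y^2*z + x^2*y + y^3 + y*z^2 - 3*y
trace(a^-1 b^-4 a b) = trace(a b a^-1 b^-3)*trace(b) - trace(a b a^-1 b^-2)   [inverse elimination on b] = -x*y^4*z + x^2*y^3 + y^5 + y^3*z^2 + 2*x*y^2*z - 2*x^2*y - 5*y^3 - 2*y*z^2 + 5*y
so trace(b^-3 a) = trace(a b^-2)*trace(b) - trace(a b^-1)   [inverse elimination on b] = x*y^3 - y^2*z - 2*x*y + z
trace(b a^-2 b^-4 a) = trace(a^-1 b^-4 a b)*trace(a) - trace(a^-1 b^-4 a b a)   [inverse elimination on a] = -x^2*y^4*z + x^3*y^3 + x*y^5 + x*y^3*z^2 + 2*x^2*y^2*z - 2*x^3*y - 6*x*y^3 - 2*x*y*z^2 + y^2*z + 7*x*y - z
trace(b^-1 a^-1 b a^-2 b^-3) = trace(b a^-2 b^-4)*trace(a) - trace(b a^-2 b^-4 a)   [inverse elimination on a] = x^2*y^4*z - x^3*y^3 - x*y^5 - x*y^3*z^2 - x^2*y^2*z + x^3*y + 5*x*y^3 + 2*x*y*z^2 - x^2*z - y^2*z - 4*x*y + z

x^2*y^4*z - x^3*y^3 - x*y^5 - x*y^3*z^2 - x^2*y^2*z + x^3*y + 5*x*y^3 + 2*x*y*z^2 - x^2*z - y^2*z - 4*x*y + z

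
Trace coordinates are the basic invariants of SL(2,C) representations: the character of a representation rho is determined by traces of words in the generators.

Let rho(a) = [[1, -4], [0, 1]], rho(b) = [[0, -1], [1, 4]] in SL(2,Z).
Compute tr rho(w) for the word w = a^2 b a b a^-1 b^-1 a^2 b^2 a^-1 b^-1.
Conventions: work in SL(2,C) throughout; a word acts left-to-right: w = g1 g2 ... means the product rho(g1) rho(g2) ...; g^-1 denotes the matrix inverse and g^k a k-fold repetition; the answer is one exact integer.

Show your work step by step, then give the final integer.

rho(a) = [[1, -4], [0, 1]]
... * rho(a) = [[1, -4], [0, 1]]  ->  [[1, -8], [0, 1]]
... * rho(b) = [[0, -1], [1, 4]]  ->  [[-8, -33], [1, 4]]
... * rho(a) = [[1, -4], [0, 1]]  ->  [[-8, -1], [1, 0]]
... * rho(b) = [[0, -1], [1, 4]]  ->  [[-1, 4], [0, -1]]
... * rho(a^-1) = [[1, 4], [0, 1]]  ->  [[-1, 0], [0, -1]]
... * rho(b^-1) = [[4, 1], [-1, 0]]  ->  [[-4, -1], [1, 0]]
... * rho(a) = [[1, -4], [0, 1]]  ->  [[-4, 15], [1, -4]]
... * rho(a) = [[1, -4], [0, 1]]  ->  [[-4, 31], [1, -8]]
... * rho(b) = [[0, -1], [1, 4]]  ->  [[31, 128], [-8, -33]]
... * rho(b) = [[0, -1], [1, 4]]  ->  [[128, 481], [-33, -124]]
... * rho(a^-1) = [[1, 4], [0, 1]]  ->  [[128, 993], [-33, -256]]
... * rho(b^-1) = [[4, 1], [-1, 0]]  ->  [[-481, 128], [124, -33]]
tr = -481 + -33 = -514

-514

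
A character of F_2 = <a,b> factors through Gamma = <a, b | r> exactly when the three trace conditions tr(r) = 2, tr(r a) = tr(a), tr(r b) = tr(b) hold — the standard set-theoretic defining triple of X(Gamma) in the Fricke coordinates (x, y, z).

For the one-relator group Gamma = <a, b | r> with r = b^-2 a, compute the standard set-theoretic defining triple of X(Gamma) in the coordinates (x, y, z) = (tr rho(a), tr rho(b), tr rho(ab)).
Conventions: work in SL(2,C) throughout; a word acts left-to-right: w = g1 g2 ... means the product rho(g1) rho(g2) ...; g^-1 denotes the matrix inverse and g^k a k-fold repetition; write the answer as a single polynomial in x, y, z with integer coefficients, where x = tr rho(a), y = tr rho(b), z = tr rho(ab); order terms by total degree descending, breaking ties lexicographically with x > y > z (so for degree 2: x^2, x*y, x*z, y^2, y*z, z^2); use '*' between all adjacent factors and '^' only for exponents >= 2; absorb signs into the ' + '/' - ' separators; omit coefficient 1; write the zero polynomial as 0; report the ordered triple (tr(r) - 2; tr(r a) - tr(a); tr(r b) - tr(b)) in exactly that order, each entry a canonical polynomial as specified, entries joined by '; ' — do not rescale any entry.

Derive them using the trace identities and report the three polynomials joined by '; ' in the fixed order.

x*y^2 - y*z - x - 2; x^2*y^2 - x*y*z - x^2 - y^2 - x + 2; x*y - y - z

trace(b^-1 a) = trace(a)*trace(b) - trace(a b)   [inverse elimination on b] = x*y - z
trace(b^-2 a) = trace(b^-1 a)*trace(b) - trace(b^-1 a b)   [inverse elimination on b] = x*y^2 - y*z - x
trace(a^2) = trace(a)*trace(a) - trace(1)   [square of a] = x^2 - 2
trace(a^2 b) = trace(a)*trace(b a) - trace(b)   [square of a] = x*z - y
trace(b^-1 a^2) = trace(a^2)*trace(b) - trace(a^2 b)   [inverse elimination on b] = x^2*y - x*z - y
trace(b^-2 a^2) = trace(b^-1 a^2)*trace(b) - trace(b^-1 a^2 b)   [inverse elimination on b] = x^2*y^2 - x*y*z - x^2 - y^2 + 2
assemble the triple (trace(r) - 2; trace(r a) - x; trace(r b) - y)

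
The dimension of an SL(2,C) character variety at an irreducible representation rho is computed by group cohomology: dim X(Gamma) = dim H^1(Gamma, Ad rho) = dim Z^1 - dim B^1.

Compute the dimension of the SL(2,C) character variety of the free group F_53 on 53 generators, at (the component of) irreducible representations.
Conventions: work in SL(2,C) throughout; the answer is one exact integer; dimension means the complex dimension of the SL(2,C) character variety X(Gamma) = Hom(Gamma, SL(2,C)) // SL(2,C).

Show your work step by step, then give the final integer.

Gamma = F_53 has 53 generators and no relators.
Z^1(Gamma, Ad rho) = (sl_2)^53: a cocycle is a free choice of one sl_2 vector per generator, so dim Z^1 = 3*53 = 159.
At an irreducible rho the centralizer of the image in sl_2 is 0, so the coboundary map sl_2 -> Z^1 is injective: dim B^1 = 3.
dim X = dim H^1 = dim Z^1 - dim B^1 = 159 - 3 = 156.

156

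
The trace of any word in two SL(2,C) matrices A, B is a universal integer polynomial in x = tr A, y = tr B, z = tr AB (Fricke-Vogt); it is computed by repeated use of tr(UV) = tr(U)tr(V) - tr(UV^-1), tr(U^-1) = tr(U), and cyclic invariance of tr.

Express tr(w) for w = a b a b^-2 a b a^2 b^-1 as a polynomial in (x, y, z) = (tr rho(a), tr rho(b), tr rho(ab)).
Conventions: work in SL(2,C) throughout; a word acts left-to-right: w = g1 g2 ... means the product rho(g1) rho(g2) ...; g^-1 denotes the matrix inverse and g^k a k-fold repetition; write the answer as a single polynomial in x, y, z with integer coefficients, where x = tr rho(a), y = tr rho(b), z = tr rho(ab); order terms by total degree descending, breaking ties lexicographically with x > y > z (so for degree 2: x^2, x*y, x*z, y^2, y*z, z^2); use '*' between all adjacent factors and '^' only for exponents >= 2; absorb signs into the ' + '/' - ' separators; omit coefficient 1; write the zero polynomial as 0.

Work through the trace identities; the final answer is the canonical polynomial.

trace(b a b a) = trace(a b) * trace(a b) - trace(1)   [split at repeated a] = z^2 - 2
trace(b a b) = trace(b) * trace(a b) - trace(a) = y*z - x
trace(b a^2 b a) = trace(a) * trace(b a b a) - trace(b a b) = x*z^2 - y*z - x
trace(b^2) = trace(b) * trace(b) - trace(1) = y^2 - 2
trace(b a^2 b) = trace(a) * trace(b^2 a) - trace(b^2) = x*y*z - x^2 - y^2 + 2
trace(b a^2 b a^2) = trace(a) * trace(b a^2 b a) - trace(b a^2 b) = x^2*z^2 - 2*x*y*z + y^2 - 2
trace(a b a^2 b a^2) = trace(a) * trace(b a^2 b a^2) - trace(b a^2 b a) = x^3*z^2 - 2*x^2*y*z + x*y^2 - x*z^2 + y*z - x
trace(b a b a b a) = trace(b a) * trace(b a b a) - trace(b^-1 a^-1)   [split at repeated b] = z^3 - 3*z
trace(a b a) = trace(a) * trace(b a) - trace(b) = x*z - y
trace(b a b a b) = trace(b) * trace(a b a b) - trace(a b a) = y*z^2 - x*z - y
trace(b a b a^2 b a) = trace(a) * trace(b a b a b a) - trace(b a b a b) = x*z^3 - y*z^2 - 2*x*z + y
trace(b^2 a b) = trace(b) * trace(b a b) - trace(b a) = y^2*z - x*y - z
trace(b a b a^2 b) = trace(a) * trace(b^2 a b a) - trace(b^2 a b) = x*y*z^2 - x^2*z - y^2*z + z
trace(a b a^2 b a^2 b) = trace(a) * trace(b a b a^2 b a) - trace(b a b a^2 b) = x^2*z^3 - 2*x*y*z^2 - x^2*z + y^2*z + x*y - z
trace(a b a^2 b^-1 a b a) = trace(a b a^2 b a^2) * trace(b) - trace(a b a^2 b a^2 b) = x^3*y*z^2 - 2*x^2*y^2*z - x^2*z^3 + x*y^3 + x*y*z^2 + x^2*z - 2*x*y + z
trace(a b a b a b a^2) = trace(a) * trace(a b a b a b a) - trace(a b a b a b) = x^2*z^3 - x*y*z^2 - 2*x^2*z - z^3 + x*y + 3*z
trace(b a b a b a b a) = trace(b a b a) * trace(b a b a) - trace(1)   [split at repeated b] = z^4 - 4*z^2 + 2
trace(b a b a b a b) = trace(b) * trace(a b a b a b) - trace(a b a b a) = y*z^3 - x*z^2 - 2*y*z + x
trace(a b a b a b a^2 b) = trace(a) * trace(b a b a b a b a) - trace(b a b a b a b) = x*z^4 - y*z^3 - 3*x*z^2 + 2*y*z + x
trace(a b a^2 b^-1 a b a b) = trace(a b a b a b a^2) * trace(b) - trace(a b a b a b a^2 b) = x^2*y*z^3 - x*y^2*z^2 - x*z^4 - 2*x^2*y*z + x*y^2 + 3*x*z^2 + y*z - x
trace(a b a^2 b^-1 a b a b^-1) = trace(a b a^2 b^-1 a b a) * trace(b) - trace(a b a^2 b^-1 a b a b) = x^3*y^2*z^2 - 2*x^2*y^3*z - 2*x^2*y*z^3 + x*y^4 + 2*x*y^2*z^2 + x*z^4 + 3*x^2*y*z - 3*x*y^2 - 3*x*z^2 + x
trace(a b a b^-2 a b a^2 b^-1) = trace(a b a^2 b^-1 a b a b^-1) * trace(b) - trace(a b a^2 b^-1 a b a) = x^3*y^3*z^2 - 2*x^2*y^4*z - 2*x^2*y^2*z^3 - x^3*y*z^2 + x*y^5 + 2*x*y^3*z^2 + x*y*z^4 + 5*x^2*y^2*z + x^2*z^3 - 4*x*y^3 - 4*x*y*z^2 - x^2*z + 3*x*y - z

x^3*y^3*z^2 - 2*x^2*y^4*z - 2*x^2*y^2*z^3 - x^3*y*z^2 + x*y^5 + 2*x*y^3*z^2 + x*y*z^4 + 5*x^2*y^2*z + x^2*z^3 - 4*x*y^3 - 4*x*y*z^2 - x^2*z + 3*x*y - z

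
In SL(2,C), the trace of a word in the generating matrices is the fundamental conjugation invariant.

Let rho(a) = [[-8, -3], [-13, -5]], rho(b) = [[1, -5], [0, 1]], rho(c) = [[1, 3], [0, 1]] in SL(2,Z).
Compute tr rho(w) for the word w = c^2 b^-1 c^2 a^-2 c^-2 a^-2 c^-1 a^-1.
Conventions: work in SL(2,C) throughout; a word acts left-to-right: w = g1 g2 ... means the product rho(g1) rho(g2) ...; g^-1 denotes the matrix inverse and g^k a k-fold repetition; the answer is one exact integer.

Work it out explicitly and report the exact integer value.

rho(c) = [[1, 3], [0, 1]]
... * rho(c) = [[1, 3], [0, 1]]  ->  [[1, 6], [0, 1]]
... * rho(b^-1) = [[1, 5], [0, 1]]  ->  [[1, 11], [0, 1]]
... * rho(c) = [[1, 3], [0, 1]]  ->  [[1, 14], [0, 1]]
... * rho(c) = [[1, 3], [0, 1]]  ->  [[1, 17], [0, 1]]
... * rho(a^-1) = [[-5, 3], [13, -8]]  ->  [[216, -133], [13, -8]]
... * rho(a^-1) = [[-5, 3], [13, -8]]  ->  [[-2809, 1712], [-169, 103]]
... * rho(c^-1) = [[1, -3], [0, 1]]  ->  [[-2809, 10139], [-169, 610]]
... * rho(c^-1) = [[1, -3], [0, 1]]  ->  [[-2809, 18566], [-169, 1117]]
... * rho(a^-1) = [[-5, 3], [13, -8]]  ->  [[255403, -156955], [15366, -9443]]
... * rho(a^-1) = [[-5, 3], [13, -8]]  ->  [[-3317430, 2021849], [-199589, 121642]]
... * rho(c^-1) = [[1, -3], [0, 1]]  ->  [[-3317430, 11974139], [-199589, 720409]]
... * rho(a^-1) = [[-5, 3], [13, -8]]  ->  [[172250957, -105745402], [10363262, -6362039]]
tr = 172250957 + -6362039 = 165888918

165888918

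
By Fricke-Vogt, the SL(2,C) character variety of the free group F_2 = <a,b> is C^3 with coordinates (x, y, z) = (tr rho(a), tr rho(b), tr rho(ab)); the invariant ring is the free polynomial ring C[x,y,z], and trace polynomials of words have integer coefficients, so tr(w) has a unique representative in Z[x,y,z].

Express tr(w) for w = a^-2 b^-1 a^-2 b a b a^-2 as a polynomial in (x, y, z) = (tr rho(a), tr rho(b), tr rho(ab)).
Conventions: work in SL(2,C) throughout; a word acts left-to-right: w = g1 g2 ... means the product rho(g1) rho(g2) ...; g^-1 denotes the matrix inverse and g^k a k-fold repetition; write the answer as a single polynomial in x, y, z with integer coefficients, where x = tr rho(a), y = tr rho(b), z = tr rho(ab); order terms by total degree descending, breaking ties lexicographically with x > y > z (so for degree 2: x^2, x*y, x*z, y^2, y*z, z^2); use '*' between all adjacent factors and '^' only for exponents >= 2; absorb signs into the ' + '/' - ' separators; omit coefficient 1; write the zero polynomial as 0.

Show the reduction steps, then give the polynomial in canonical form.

tr(b a b) = tr(b) * tr(a b) - tr(a) = y*z - x
tr(b a b a) = tr(b a) * tr(b a) - tr(1)   [split at repeated b] = z^2 - 2
tr(b a b a^-1) = tr(b a b) * tr(a) - tr(b a b a) = x*y*z - x^2 - z^2 + 2
tr(b a b a^-2) = tr(b a b a^-1) * tr(a) - tr(b a b) = x^2*y*z - x^3 - x*z^2 - y*z + 3*x
tr(b a b a^-3) = tr(b a b a^-2) * tr(a) - tr(b a b a^-1) = x^3*y*z - x^4 - x^2*z^2 - 2*x*y*z + 4*x^2 + z^2 - 2
tr(a^-1 b a b a^-3) = tr(b a b a^-3) * tr(a) - tr(b a b a^-2) = x^4*y*z - x^5 - x^3*z^2 - 3*x^2*y*z + 5*x^3 + 2*x*z^2 + y*z - 5*x
tr(b^2 a b) = tr(b) * tr(b a b) - tr(b a) = y^2*z - x*y - z
tr(a b a) = tr(a) * tr(b a) - tr(b) = x*z - y
tr(b^2 a b a) = tr(b) * tr(a b a b) - tr(a b a) = y*z^2 - x*z - y
tr(b^2 a b a^-1) = tr(b^2 a b) * tr(a) - tr(b^2 a b a) = x*y^2*z - x^2*y - y*z^2 + y
tr(b^2 a b a^-2) = tr(b^2 a b a^-1) * tr(a) - tr(b^2 a b) = x^2*y^2*z - x^3*y - x*y*z^2 - y^2*z + 2*x*y + z
tr(b a b a^-3 b) = tr(b^2 a b a^-2) * tr(a) - tr(b^2 a b a^-1) = x^3*y^2*z - x^4*y - x^2*y*z^2 - 2*x*y^2*z + 3*x^2*y + y*z^2 + x*z - y
tr(b a b a b a) = tr(b a) * tr(b a b a) - tr(b^-1 a^-1)   [split at repeated b] = z^3 - 3*z
tr(b a b a b a^-1) = tr(b a b a b) * tr(a) - tr(b a b a b a) = x*y*z^2 - x^2*z - z^3 - x*y + 3*z
tr(a^-2 b a b a b) = tr(b a b a b a^-1) * tr(a) - tr(b a b a b) = x^2*y*z^2 - x^3*z - x*z^3 - x^2*y - y*z^2 + 4*x*z + y
tr(b a b a^-3 b a) = tr(a^-2 b a b a b) * tr(a) - tr(a^-2 b a b a b a) = x^3*y*z^2 - x^4*z - x^2*z^3 - x^3*y - 2*x*y*z^2 + 5*x^2*z + z^3 + 2*x*y - 3*z
tr(a^-1 b a b a^-3 b) = tr(b a b a^-3 b) * tr(a) - tr(b a b a^-3 b a) = x^4*y^2*z - x^5*y - 2*x^3*y*z^2 + x^4*z - 2*x^2*y^2*z + x^2*z^3 + 4*x^3*y + 3*x*y*z^2 - 4*x^2*z - z^3 - 3*x*y + 3*z
tr(a^-1 b^-1 a^-1 b a b a^-2) = tr(a^-1 b a b a^-3) * tr(b) - tr(a^-1 b a b a^-3 b) = x^3*y*z^2 - x^4*z - x^2*y^2*z - x^2*z^3 + x^3*y - x*y*z^2 + 4*x^2*z + y^2*z + z^3 - 2*x*y - 3*z
tr(b a^-1) = tr(b) * tr(a) - tr(b a) = x*y - z
tr(a b a b a) = tr(a) * tr(b a b a) - tr(b a b) = x*z^2 - y*z - x
tr(b^-1 a b a b a) = tr(a b a b a) * tr(b) - tr(a b a b a b) = x*y*z^2 - y^2*z - z^3 - x*y + 3*z
tr(b^-1 a b a b a^-1) = tr(b^-1 a b a b) * tr(a) - tr(b^-1 a b a b a) = -x*y*z^2 + x^2*z + y^2*z + z^3 - 3*z
tr(b a b a^-2 b^-1 a) = tr(b^-1 a b a b a^-1) * tr(a) - tr(b^-1 a b a b) = -x^2*y*z^2 + x^3*z + x*y^2*z + x*z^3 - 4*x*z + y
tr(a^-1 b^-1 a^-1 b a b a^-1) = tr(b a b a^-2 b^-1) * tr(a) - tr(b a b a^-2 b^-1 a) = x^2*y*z^2 - x^3*z - x*y^2*z - x*z^3 + x^2*y + 3*x*z - y
tr(b a b a^-4 b^-1 a^-1) = tr(a^-1 b^-1 a^-1 b a b a^-2) * tr(a) - tr(a^-1 b^-1 a^-1 b a b a^-1) = x^4*y*z^2 - x^5*z - x^3*y^2*z - x^3*z^3 + x^4*y - 2*x^2*y*z^2 + 5*x^3*z + 2*x*y^2*z + 2*x*z^3 - 3*x^2*y - 6*x*z + y
tr(a^-1 b a^-1) = tr(a^-1 b) * tr(a) - tr(a^-1 b a) = x^2*y - x*z - y
tr(b a^-3) = tr(a^-1 b a^-1) * tr(a) - tr(a^-1 b) = x^3*y - x^2*z - 2*x*y + z
tr(a^-2 b^-1 a^-2 b a b a^-2) = tr(b a b a^-4 b^-1 a^-1) * tr(a) - tr(b a b a^-4 b^-1) = x^5*y*z^2 - x^6*z - x^4*y^2*z - x^4*z^3 + x^5*y - 2*x^3*y*z^2 + 5*x^4*z + 2*x^2*y^2*z + 2*x^2*z^3 - 4*x^3*y - 5*x^2*z + 3*x*y - z

x^5*y*z^2 - x^6*z - x^4*y^2*z - x^4*z^3 + x^5*y - 2*x^3*y*z^2 + 5*x^4*z + 2*x^2*y^2*z + 2*x^2*z^3 - 4*x^3*y - 5*x^2*z + 3*x*y - z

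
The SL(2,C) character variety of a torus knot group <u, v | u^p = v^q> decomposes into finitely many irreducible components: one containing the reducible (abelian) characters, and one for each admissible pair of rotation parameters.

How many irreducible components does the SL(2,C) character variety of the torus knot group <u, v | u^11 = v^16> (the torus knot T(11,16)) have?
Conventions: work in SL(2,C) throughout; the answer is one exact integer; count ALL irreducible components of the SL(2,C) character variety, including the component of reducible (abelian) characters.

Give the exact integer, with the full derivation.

Gamma = < u, v | u^11 = v^16 > (torus knot T(11,16)); the central element u^11 = v^16 acts as +I or -I in any irreducible SL(2,C) representation.
On an irreducible component, tr(u) is locked at 2*cos(pi*alpha/11) for some alpha in 1..10, and tr(v) at 2*cos(pi*beta/16) for some beta in 1..15.
Consistency of u^11 = (-1)^alpha I with v^16 = (-1)^beta I forces alpha = beta (mod 2).
count pairs: odd alpha (5 choices) x odd beta (8), plus even alpha (5) x even beta (7): 5*8 + 5*7 = 75.
That is 75 components of irreducible characters, and with the reducible (abelian) component the total is 76.

76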